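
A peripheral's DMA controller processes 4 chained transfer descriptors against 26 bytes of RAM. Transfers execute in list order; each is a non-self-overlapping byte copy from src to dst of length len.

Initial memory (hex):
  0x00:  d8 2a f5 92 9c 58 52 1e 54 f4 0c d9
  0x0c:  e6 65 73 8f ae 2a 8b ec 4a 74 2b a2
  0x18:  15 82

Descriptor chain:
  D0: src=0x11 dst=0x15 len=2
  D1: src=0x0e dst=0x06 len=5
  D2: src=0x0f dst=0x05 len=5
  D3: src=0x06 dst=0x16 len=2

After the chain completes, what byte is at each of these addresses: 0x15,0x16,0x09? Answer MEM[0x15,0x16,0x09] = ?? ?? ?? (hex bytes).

[0] 0x11->0x15 len=2 : 2a 8b
[1] 0x0e->0x06 len=5 : 73 8f ae 2a 8b
[2] 0x0f->0x05 len=5 : 8f ae 2a 8b ec
[3] 0x06->0x16 len=2 : ae 2a
query mem[0x15]=0x2a, mem[0x16]=0xae, mem[0x09]=0xec

MEM[0x15,0x16,0x09] = 2a ae ec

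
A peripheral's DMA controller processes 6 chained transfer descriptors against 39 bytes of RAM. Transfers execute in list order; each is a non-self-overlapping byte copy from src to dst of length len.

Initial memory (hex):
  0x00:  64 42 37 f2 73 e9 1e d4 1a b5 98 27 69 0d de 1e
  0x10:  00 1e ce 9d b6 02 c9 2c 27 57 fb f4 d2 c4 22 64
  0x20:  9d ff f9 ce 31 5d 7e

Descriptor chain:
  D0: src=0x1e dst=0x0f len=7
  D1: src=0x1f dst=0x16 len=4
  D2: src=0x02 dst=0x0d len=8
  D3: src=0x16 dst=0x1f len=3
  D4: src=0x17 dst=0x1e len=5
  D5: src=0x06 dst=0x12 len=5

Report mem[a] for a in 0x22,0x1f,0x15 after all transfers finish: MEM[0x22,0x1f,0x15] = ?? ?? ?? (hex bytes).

  after D0: wrote 7B at 0x0f = 22649dfff9ce31
  after D1: wrote 4B at 0x16 = 649dfff9
  after D2: wrote 8B at 0x0d = 37f273e91ed41ab5
  after D3: wrote 3B at 0x1f = 649dff
  after D4: wrote 5B at 0x1e = 9dfff9fbf4
  after D5: wrote 5B at 0x12 = 1ed41ab598
query mem[0x22]=0xf4, mem[0x1f]=0xff, mem[0x15]=0xb5

MEM[0x22,0x1f,0x15] = f4 ff b5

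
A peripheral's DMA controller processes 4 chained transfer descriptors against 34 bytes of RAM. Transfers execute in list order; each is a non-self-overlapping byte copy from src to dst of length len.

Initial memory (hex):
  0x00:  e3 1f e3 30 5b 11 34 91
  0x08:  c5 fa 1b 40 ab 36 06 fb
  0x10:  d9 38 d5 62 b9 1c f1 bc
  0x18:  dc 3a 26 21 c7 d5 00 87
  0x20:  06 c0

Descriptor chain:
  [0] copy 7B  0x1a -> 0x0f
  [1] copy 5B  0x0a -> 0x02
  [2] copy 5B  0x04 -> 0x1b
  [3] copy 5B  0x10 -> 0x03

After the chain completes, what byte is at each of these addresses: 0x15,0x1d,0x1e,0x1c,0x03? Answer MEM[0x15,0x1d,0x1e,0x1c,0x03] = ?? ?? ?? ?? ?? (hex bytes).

D0: mem[0x0f..0x15] <- [26 21 c7 d5 00 87 06]
D1: mem[0x02..0x06] <- [1b 40 ab 36 06]
D2: mem[0x1b..0x1f] <- [ab 36 06 91 c5]
D3: mem[0x03..0x07] <- [21 c7 d5 00 87]
query mem[0x15]=0x06, mem[0x1d]=0x06, mem[0x1e]=0x91, mem[0x1c]=0x36, mem[0x03]=0x21

MEM[0x15,0x1d,0x1e,0x1c,0x03] = 06 06 91 36 21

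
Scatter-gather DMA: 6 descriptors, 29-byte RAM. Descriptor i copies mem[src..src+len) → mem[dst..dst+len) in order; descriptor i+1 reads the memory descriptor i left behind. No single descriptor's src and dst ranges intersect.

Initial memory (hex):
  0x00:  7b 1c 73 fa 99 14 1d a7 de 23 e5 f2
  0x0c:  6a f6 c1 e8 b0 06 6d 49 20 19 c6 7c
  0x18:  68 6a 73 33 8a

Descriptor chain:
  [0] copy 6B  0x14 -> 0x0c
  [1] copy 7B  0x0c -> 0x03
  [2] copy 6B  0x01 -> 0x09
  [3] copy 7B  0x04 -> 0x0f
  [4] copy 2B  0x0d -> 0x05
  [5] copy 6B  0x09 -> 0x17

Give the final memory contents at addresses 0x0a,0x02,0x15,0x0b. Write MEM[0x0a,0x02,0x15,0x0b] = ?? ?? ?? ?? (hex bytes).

MEM[0x0a,0x02,0x15,0x0b] = 73 73 73 20

  after D0: wrote 6B at 0x0c = 2019c67c686a
  after D1: wrote 7B at 0x03 = 2019c67c686a6d
  after D2: wrote 6B at 0x09 = 1c732019c67c
  after D3: wrote 7B at 0x0f = 19c67c686a1c73
  after D4: wrote 2B at 0x05 = c67c
  after D5: wrote 6B at 0x17 = 1c732019c67c
query mem[0x0a]=0x73, mem[0x02]=0x73, mem[0x15]=0x73, mem[0x0b]=0x20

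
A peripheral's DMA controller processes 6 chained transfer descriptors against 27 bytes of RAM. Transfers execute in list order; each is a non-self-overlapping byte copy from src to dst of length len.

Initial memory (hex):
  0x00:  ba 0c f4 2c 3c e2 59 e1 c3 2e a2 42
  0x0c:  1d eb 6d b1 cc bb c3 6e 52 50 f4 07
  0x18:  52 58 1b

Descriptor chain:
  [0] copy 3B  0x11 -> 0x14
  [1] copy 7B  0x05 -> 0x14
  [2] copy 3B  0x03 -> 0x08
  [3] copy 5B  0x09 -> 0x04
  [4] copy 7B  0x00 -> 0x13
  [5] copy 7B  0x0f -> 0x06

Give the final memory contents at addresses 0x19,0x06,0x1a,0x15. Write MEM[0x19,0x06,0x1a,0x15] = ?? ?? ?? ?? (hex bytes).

D0: mem[0x14..0x16] <- [bb c3 6e]
D1: mem[0x14..0x1a] <- [e2 59 e1 c3 2e a2 42]
D2: mem[0x08..0x0a] <- [2c 3c e2]
D3: mem[0x04..0x08] <- [3c e2 42 1d eb]
D4: mem[0x13..0x19] <- [ba 0c f4 2c 3c e2 42]
D5: mem[0x06..0x0c] <- [b1 cc bb c3 ba 0c f4]
query mem[0x19]=0x42, mem[0x06]=0xb1, mem[0x1a]=0x42, mem[0x15]=0xf4

MEM[0x19,0x06,0x1a,0x15] = 42 b1 42 f4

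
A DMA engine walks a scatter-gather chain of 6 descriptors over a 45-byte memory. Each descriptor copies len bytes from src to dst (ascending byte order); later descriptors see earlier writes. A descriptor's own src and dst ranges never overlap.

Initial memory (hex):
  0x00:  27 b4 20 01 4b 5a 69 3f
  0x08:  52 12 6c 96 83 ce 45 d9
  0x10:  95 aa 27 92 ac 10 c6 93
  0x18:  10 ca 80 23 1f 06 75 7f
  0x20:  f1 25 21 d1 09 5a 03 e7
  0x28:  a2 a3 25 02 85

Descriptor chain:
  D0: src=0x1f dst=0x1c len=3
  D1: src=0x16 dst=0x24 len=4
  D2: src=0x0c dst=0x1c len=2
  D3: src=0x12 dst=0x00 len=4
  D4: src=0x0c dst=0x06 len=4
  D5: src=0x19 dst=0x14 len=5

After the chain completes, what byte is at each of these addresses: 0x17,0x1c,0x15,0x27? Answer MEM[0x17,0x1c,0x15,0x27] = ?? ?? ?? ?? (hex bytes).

MEM[0x17,0x1c,0x15,0x27] = 83 83 80 ca

D0: mem[0x1c..0x1e] <- [7f f1 25]
D1: mem[0x24..0x27] <- [c6 93 10 ca]
D2: mem[0x1c..0x1d] <- [83 ce]
D3: mem[0x00..0x03] <- [27 92 ac 10]
D4: mem[0x06..0x09] <- [83 ce 45 d9]
D5: mem[0x14..0x18] <- [ca 80 23 83 ce]
query mem[0x17]=0x83, mem[0x1c]=0x83, mem[0x15]=0x80, mem[0x27]=0xca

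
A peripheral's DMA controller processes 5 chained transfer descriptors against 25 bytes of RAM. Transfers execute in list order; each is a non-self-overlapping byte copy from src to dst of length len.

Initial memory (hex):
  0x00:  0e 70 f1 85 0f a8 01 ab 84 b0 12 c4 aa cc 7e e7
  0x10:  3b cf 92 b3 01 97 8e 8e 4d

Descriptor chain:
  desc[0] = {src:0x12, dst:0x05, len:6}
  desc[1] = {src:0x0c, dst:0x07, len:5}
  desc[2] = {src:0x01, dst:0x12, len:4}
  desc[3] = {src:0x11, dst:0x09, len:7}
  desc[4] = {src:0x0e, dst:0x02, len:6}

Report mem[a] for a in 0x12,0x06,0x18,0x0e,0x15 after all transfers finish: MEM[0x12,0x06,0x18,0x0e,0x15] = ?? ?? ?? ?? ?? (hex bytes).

MEM[0x12,0x06,0x18,0x0e,0x15] = 70 70 4d 8e 0f

[0] 0x12->0x05 len=6 : 92 b3 01 97 8e 8e
[1] 0x0c->0x07 len=5 : aa cc 7e e7 3b
[2] 0x01->0x12 len=4 : 70 f1 85 0f
[3] 0x11->0x09 len=7 : cf 70 f1 85 0f 8e 8e
[4] 0x0e->0x02 len=6 : 8e 8e 3b cf 70 f1
query mem[0x12]=0x70, mem[0x06]=0x70, mem[0x18]=0x4d, mem[0x0e]=0x8e, mem[0x15]=0x0f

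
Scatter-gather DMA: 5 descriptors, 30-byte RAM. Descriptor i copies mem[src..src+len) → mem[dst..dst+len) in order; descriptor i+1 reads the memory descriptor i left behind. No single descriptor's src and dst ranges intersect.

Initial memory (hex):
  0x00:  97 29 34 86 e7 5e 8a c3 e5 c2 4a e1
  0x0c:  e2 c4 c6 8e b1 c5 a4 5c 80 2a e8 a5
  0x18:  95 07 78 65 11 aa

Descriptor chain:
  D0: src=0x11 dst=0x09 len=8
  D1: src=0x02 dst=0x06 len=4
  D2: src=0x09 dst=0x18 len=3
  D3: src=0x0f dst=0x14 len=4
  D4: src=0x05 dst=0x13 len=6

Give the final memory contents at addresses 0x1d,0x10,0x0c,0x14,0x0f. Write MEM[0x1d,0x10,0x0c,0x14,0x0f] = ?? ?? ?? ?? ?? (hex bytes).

#0 dst[0x09+8] := {0xc5,0xa4,0x5c,0x80,0x2a,0xe8,0xa5,0x95}
#1 dst[0x06+4] := {0x34,0x86,0xe7,0x5e}
#2 dst[0x18+3] := {0x5e,0xa4,0x5c}
#3 dst[0x14+4] := {0xa5,0x95,0xc5,0xa4}
#4 dst[0x13+6] := {0x5e,0x34,0x86,0xe7,0x5e,0xa4}
query mem[0x1d]=0xaa, mem[0x10]=0x95, mem[0x0c]=0x80, mem[0x14]=0x34, mem[0x0f]=0xa5

MEM[0x1d,0x10,0x0c,0x14,0x0f] = aa 95 80 34 a5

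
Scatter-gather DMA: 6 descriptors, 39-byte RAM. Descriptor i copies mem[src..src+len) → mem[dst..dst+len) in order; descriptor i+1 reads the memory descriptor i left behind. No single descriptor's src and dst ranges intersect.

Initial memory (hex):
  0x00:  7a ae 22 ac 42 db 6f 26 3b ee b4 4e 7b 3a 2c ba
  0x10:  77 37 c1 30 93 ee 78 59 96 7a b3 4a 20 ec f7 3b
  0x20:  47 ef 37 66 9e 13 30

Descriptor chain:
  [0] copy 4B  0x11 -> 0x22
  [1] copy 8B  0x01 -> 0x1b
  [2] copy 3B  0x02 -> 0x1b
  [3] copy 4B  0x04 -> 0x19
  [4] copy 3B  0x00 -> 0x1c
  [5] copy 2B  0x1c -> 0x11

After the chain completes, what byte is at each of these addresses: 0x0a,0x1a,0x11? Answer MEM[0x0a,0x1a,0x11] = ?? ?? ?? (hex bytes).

D0: mem[0x22..0x25] <- [37 c1 30 93]
D1: mem[0x1b..0x22] <- [ae 22 ac 42 db 6f 26 3b]
D2: mem[0x1b..0x1d] <- [22 ac 42]
D3: mem[0x19..0x1c] <- [42 db 6f 26]
D4: mem[0x1c..0x1e] <- [7a ae 22]
D5: mem[0x11..0x12] <- [7a ae]
query mem[0x0a]=0xb4, mem[0x1a]=0xdb, mem[0x11]=0x7a

MEM[0x0a,0x1a,0x11] = b4 db 7a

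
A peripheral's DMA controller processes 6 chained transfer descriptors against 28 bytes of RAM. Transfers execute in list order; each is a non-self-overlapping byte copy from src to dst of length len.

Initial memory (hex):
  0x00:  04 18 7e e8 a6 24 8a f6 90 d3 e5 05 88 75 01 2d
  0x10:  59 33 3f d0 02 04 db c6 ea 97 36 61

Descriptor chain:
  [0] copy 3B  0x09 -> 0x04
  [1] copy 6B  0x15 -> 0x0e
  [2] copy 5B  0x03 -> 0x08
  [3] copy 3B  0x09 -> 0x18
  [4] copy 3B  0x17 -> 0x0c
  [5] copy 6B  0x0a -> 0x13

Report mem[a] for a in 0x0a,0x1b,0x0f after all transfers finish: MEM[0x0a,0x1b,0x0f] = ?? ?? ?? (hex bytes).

MEM[0x0a,0x1b,0x0f] = e5 61 db

  after D0: wrote 3B at 0x04 = d3e505
  after D1: wrote 6B at 0x0e = 04dbc6ea9736
  after D2: wrote 5B at 0x08 = e8d3e505f6
  after D3: wrote 3B at 0x18 = d3e505
  after D4: wrote 3B at 0x0c = c6d3e5
  after D5: wrote 6B at 0x13 = e505c6d3e5db
query mem[0x0a]=0xe5, mem[0x1b]=0x61, mem[0x0f]=0xdb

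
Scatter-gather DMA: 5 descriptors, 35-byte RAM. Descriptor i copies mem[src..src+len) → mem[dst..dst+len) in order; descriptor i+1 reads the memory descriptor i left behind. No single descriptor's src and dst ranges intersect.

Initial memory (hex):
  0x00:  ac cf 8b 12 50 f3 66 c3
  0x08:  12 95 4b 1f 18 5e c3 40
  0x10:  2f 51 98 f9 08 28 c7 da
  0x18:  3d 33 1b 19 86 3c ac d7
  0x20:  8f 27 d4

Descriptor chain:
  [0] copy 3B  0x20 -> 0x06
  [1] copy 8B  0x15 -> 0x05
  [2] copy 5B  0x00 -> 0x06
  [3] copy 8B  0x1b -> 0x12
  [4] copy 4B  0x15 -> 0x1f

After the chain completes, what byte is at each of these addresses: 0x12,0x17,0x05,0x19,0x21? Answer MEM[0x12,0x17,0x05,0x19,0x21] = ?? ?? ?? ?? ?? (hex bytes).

MEM[0x12,0x17,0x05,0x19,0x21] = 19 8f 28 d4 8f

D0: mem[0x06..0x08] <- [8f 27 d4]
D1: mem[0x05..0x0c] <- [28 c7 da 3d 33 1b 19 86]
D2: mem[0x06..0x0a] <- [ac cf 8b 12 50]
D3: mem[0x12..0x19] <- [19 86 3c ac d7 8f 27 d4]
D4: mem[0x1f..0x22] <- [ac d7 8f 27]
query mem[0x12]=0x19, mem[0x17]=0x8f, mem[0x05]=0x28, mem[0x19]=0xd4, mem[0x21]=0x8f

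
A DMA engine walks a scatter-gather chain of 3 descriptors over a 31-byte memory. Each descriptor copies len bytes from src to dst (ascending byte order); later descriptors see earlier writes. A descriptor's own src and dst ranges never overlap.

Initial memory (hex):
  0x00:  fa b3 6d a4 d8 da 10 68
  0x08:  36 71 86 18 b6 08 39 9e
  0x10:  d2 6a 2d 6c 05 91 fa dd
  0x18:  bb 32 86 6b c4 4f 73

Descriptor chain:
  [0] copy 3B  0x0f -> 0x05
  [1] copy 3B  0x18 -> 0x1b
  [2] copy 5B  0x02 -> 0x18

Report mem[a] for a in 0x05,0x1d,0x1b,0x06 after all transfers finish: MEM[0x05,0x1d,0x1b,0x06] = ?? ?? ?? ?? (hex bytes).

D0: mem[0x05..0x07] <- [9e d2 6a]
D1: mem[0x1b..0x1d] <- [bb 32 86]
D2: mem[0x18..0x1c] <- [6d a4 d8 9e d2]
query mem[0x05]=0x9e, mem[0x1d]=0x86, mem[0x1b]=0x9e, mem[0x06]=0xd2

MEM[0x05,0x1d,0x1b,0x06] = 9e 86 9e d2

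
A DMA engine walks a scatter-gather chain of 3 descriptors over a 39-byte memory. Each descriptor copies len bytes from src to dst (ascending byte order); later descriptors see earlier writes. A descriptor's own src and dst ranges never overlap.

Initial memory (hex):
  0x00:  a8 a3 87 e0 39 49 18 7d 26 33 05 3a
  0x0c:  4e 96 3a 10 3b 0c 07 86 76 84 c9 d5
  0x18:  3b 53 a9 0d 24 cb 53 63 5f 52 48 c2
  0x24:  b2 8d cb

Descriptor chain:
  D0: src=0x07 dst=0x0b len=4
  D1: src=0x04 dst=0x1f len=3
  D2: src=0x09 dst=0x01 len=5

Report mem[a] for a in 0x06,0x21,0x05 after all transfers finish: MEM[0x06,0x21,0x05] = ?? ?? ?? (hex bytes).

MEM[0x06,0x21,0x05] = 18 18 33

[0] 0x07->0x0b len=4 : 7d 26 33 05
[1] 0x04->0x1f len=3 : 39 49 18
[2] 0x09->0x01 len=5 : 33 05 7d 26 33
query mem[0x06]=0x18, mem[0x21]=0x18, mem[0x05]=0x33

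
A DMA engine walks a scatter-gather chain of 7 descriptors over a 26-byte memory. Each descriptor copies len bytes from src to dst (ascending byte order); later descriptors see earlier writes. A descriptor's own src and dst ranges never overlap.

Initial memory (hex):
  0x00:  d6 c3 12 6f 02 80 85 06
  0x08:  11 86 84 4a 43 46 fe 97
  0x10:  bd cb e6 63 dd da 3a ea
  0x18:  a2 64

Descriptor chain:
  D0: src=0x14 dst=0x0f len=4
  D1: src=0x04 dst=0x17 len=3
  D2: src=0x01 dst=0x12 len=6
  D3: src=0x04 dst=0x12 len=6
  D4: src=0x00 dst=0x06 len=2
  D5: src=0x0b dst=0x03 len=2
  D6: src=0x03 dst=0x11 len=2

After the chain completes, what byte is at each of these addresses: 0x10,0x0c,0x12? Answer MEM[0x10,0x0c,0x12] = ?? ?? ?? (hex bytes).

MEM[0x10,0x0c,0x12] = da 43 43

[0] 0x14->0x0f len=4 : dd da 3a ea
[1] 0x04->0x17 len=3 : 02 80 85
[2] 0x01->0x12 len=6 : c3 12 6f 02 80 85
[3] 0x04->0x12 len=6 : 02 80 85 06 11 86
[4] 0x00->0x06 len=2 : d6 c3
[5] 0x0b->0x03 len=2 : 4a 43
[6] 0x03->0x11 len=2 : 4a 43
query mem[0x10]=0xda, mem[0x0c]=0x43, mem[0x12]=0x43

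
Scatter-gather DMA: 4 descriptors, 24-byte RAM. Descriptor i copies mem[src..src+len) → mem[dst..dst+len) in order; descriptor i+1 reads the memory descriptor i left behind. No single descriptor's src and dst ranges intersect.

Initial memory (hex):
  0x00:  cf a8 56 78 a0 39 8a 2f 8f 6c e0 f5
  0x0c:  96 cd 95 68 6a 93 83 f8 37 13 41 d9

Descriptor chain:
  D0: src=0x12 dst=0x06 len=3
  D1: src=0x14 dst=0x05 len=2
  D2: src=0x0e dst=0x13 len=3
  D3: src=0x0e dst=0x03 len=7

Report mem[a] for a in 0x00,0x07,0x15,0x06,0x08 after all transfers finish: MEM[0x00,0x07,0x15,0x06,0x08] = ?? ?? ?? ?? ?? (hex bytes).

MEM[0x00,0x07,0x15,0x06,0x08] = cf 83 6a 93 95

D0: mem[0x06..0x08] <- [83 f8 37]
D1: mem[0x05..0x06] <- [37 13]
D2: mem[0x13..0x15] <- [95 68 6a]
D3: mem[0x03..0x09] <- [95 68 6a 93 83 95 68]
query mem[0x00]=0xcf, mem[0x07]=0x83, mem[0x15]=0x6a, mem[0x06]=0x93, mem[0x08]=0x95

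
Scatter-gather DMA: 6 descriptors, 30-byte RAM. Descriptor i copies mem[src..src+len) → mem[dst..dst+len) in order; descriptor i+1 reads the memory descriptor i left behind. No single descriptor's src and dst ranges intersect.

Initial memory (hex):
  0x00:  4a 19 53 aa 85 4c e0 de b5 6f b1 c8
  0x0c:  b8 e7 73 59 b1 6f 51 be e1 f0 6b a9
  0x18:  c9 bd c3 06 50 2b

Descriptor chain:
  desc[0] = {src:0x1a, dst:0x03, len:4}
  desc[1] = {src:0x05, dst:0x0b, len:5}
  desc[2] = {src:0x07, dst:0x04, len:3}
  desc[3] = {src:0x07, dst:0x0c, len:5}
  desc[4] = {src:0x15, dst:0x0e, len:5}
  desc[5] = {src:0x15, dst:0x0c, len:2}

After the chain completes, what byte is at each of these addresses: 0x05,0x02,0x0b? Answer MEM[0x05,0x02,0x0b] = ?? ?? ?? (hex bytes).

D0: mem[0x03..0x06] <- [c3 06 50 2b]
D1: mem[0x0b..0x0f] <- [50 2b de b5 6f]
D2: mem[0x04..0x06] <- [de b5 6f]
D3: mem[0x0c..0x10] <- [de b5 6f b1 50]
D4: mem[0x0e..0x12] <- [f0 6b a9 c9 bd]
D5: mem[0x0c..0x0d] <- [f0 6b]
query mem[0x05]=0xb5, mem[0x02]=0x53, mem[0x0b]=0x50

MEM[0x05,0x02,0x0b] = b5 53 50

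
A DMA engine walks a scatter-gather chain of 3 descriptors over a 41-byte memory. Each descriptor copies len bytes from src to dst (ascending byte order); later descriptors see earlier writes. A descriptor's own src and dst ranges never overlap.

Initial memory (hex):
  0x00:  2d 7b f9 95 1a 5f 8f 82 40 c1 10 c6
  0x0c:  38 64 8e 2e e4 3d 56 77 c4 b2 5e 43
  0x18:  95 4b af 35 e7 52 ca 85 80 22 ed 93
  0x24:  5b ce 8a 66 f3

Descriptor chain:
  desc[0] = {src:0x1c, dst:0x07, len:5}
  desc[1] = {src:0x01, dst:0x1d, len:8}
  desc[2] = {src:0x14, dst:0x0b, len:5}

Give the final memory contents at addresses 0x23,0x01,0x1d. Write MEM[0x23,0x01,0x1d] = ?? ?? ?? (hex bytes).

[0] 0x1c->0x07 len=5 : e7 52 ca 85 80
[1] 0x01->0x1d len=8 : 7b f9 95 1a 5f 8f e7 52
[2] 0x14->0x0b len=5 : c4 b2 5e 43 95
query mem[0x23]=0xe7, mem[0x01]=0x7b, mem[0x1d]=0x7b

MEM[0x23,0x01,0x1d] = e7 7b 7b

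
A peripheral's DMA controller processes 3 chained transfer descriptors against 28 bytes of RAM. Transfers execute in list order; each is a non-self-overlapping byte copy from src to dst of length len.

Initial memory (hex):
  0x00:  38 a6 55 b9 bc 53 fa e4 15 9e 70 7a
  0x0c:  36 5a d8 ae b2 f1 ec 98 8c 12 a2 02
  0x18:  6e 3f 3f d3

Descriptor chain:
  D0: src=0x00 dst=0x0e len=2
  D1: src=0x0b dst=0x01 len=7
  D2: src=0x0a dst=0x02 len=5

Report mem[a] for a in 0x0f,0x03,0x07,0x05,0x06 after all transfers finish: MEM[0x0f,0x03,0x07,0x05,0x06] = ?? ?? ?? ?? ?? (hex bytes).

MEM[0x0f,0x03,0x07,0x05,0x06] = a6 7a f1 5a 38

[0] 0x00->0x0e len=2 : 38 a6
[1] 0x0b->0x01 len=7 : 7a 36 5a 38 a6 b2 f1
[2] 0x0a->0x02 len=5 : 70 7a 36 5a 38
query mem[0x0f]=0xa6, mem[0x03]=0x7a, mem[0x07]=0xf1, mem[0x05]=0x5a, mem[0x06]=0x38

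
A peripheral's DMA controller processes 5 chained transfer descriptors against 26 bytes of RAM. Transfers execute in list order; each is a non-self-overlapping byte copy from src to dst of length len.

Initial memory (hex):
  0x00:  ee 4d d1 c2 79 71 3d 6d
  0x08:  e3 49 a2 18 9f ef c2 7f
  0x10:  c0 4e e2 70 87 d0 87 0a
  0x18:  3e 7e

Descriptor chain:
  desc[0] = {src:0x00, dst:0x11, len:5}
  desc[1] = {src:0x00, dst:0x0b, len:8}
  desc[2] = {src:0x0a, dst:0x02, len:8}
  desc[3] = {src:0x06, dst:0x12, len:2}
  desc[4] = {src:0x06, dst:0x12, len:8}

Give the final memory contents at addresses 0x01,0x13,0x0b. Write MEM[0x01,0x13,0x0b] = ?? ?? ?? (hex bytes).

MEM[0x01,0x13,0x0b] = 4d 79 ee

D0: mem[0x11..0x15] <- [ee 4d d1 c2 79]
D1: mem[0x0b..0x12] <- [ee 4d d1 c2 79 71 3d 6d]
D2: mem[0x02..0x09] <- [a2 ee 4d d1 c2 79 71 3d]
D3: mem[0x12..0x13] <- [c2 79]
D4: mem[0x12..0x19] <- [c2 79 71 3d a2 ee 4d d1]
query mem[0x01]=0x4d, mem[0x13]=0x79, mem[0x0b]=0xee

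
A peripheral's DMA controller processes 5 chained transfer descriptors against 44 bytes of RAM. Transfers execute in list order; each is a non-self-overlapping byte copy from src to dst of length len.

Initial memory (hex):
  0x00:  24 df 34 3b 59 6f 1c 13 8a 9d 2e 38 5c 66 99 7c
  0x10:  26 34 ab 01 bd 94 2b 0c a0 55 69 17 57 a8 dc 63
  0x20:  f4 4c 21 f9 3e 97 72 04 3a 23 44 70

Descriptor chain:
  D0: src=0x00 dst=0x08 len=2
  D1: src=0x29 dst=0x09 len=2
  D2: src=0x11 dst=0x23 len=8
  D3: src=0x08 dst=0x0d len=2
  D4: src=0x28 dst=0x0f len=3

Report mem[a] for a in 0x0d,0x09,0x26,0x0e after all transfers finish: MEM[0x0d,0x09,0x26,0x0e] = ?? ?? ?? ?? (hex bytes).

[0] 0x00->0x08 len=2 : 24 df
[1] 0x29->0x09 len=2 : 23 44
[2] 0x11->0x23 len=8 : 34 ab 01 bd 94 2b 0c a0
[3] 0x08->0x0d len=2 : 24 23
[4] 0x28->0x0f len=3 : 2b 0c a0
query mem[0x0d]=0x24, mem[0x09]=0x23, mem[0x26]=0xbd, mem[0x0e]=0x23

MEM[0x0d,0x09,0x26,0x0e] = 24 23 bd 23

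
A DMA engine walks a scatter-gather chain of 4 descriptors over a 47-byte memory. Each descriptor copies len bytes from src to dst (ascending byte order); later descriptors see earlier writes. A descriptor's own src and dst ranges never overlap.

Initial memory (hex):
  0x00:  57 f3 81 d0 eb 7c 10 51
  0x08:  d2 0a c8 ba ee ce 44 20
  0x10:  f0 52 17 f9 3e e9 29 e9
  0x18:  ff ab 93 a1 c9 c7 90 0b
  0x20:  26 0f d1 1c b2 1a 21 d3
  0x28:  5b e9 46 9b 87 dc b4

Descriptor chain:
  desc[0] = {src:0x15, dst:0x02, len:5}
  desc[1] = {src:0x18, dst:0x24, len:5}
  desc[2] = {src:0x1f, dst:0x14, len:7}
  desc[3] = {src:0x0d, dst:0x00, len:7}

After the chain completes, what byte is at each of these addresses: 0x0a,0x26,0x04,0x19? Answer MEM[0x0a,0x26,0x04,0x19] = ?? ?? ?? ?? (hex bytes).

#0 dst[0x02+5] := {0xe9,0x29,0xe9,0xff,0xab}
#1 dst[0x24+5] := {0xff,0xab,0x93,0xa1,0xc9}
#2 dst[0x14+7] := {0x0b,0x26,0x0f,0xd1,0x1c,0xff,0xab}
#3 dst[0x00+7] := {0xce,0x44,0x20,0xf0,0x52,0x17,0xf9}
query mem[0x0a]=0xc8, mem[0x26]=0x93, mem[0x04]=0x52, mem[0x19]=0xff

MEM[0x0a,0x26,0x04,0x19] = c8 93 52 ff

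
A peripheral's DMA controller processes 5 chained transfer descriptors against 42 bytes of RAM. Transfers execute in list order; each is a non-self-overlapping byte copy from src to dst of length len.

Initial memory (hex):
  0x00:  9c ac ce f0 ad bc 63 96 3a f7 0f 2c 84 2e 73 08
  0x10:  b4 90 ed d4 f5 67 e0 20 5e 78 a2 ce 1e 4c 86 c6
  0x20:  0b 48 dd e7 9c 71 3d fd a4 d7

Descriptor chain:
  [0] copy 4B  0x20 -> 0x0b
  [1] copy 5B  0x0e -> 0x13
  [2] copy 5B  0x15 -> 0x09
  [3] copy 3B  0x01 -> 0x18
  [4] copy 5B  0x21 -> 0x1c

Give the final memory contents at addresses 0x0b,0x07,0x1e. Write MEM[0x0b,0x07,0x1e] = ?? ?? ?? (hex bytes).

MEM[0x0b,0x07,0x1e] = ed 96 e7

  after D0: wrote 4B at 0x0b = 0b48dde7
  after D1: wrote 5B at 0x13 = e708b490ed
  after D2: wrote 5B at 0x09 = b490ed5e78
  after D3: wrote 3B at 0x18 = accef0
  after D4: wrote 5B at 0x1c = 48dde79c71
query mem[0x0b]=0xed, mem[0x07]=0x96, mem[0x1e]=0xe7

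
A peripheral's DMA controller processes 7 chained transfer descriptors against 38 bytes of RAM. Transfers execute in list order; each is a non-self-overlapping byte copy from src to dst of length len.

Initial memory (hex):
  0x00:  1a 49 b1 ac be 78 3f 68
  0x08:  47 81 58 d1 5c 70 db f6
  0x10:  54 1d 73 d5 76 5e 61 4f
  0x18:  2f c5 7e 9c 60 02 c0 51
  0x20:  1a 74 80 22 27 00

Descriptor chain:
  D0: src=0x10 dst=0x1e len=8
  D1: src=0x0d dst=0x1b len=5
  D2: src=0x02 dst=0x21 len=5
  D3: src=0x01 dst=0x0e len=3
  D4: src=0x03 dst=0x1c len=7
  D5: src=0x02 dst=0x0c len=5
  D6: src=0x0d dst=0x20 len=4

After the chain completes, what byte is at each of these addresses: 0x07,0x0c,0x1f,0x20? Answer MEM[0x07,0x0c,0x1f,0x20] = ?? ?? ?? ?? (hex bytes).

  after D0: wrote 8B at 0x1e = 541d73d5765e614f
  after D1: wrote 5B at 0x1b = 70dbf6541d
  after D2: wrote 5B at 0x21 = b1acbe783f
  after D3: wrote 3B at 0x0e = 49b1ac
  after D4: wrote 7B at 0x1c = acbe783f684781
  after D5: wrote 5B at 0x0c = b1acbe783f
  after D6: wrote 4B at 0x20 = acbe783f
query mem[0x07]=0x68, mem[0x0c]=0xb1, mem[0x1f]=0x3f, mem[0x20]=0xac

MEM[0x07,0x0c,0x1f,0x20] = 68 b1 3f ac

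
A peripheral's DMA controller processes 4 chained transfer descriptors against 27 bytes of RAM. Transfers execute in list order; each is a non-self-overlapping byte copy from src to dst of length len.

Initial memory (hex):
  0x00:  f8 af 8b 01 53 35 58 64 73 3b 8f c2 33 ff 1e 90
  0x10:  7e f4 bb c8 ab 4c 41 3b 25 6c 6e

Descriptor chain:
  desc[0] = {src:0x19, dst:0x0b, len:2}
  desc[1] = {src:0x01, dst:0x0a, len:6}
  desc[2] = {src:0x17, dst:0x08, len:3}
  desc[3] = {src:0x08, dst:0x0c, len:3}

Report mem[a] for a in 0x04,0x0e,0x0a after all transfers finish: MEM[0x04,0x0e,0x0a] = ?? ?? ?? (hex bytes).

D0: mem[0x0b..0x0c] <- [6c 6e]
D1: mem[0x0a..0x0f] <- [af 8b 01 53 35 58]
D2: mem[0x08..0x0a] <- [3b 25 6c]
D3: mem[0x0c..0x0e] <- [3b 25 6c]
query mem[0x04]=0x53, mem[0x0e]=0x6c, mem[0x0a]=0x6c

MEM[0x04,0x0e,0x0a] = 53 6c 6c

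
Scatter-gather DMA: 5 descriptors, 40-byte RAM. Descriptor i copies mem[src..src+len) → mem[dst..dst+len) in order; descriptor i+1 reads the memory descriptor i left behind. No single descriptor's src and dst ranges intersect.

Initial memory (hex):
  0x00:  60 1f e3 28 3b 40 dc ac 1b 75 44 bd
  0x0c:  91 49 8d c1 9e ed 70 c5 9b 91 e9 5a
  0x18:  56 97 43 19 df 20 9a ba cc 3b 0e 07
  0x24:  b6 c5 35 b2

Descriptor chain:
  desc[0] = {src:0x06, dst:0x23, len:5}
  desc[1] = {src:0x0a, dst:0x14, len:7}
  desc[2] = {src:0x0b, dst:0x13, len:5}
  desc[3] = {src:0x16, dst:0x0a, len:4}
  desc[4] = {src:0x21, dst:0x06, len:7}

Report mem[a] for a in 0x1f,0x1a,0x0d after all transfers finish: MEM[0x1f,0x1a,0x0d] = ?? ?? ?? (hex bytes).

D0: mem[0x23..0x27] <- [dc ac 1b 75 44]
D1: mem[0x14..0x1a] <- [44 bd 91 49 8d c1 9e]
D2: mem[0x13..0x17] <- [bd 91 49 8d c1]
D3: mem[0x0a..0x0d] <- [8d c1 8d c1]
D4: mem[0x06..0x0c] <- [3b 0e dc ac 1b 75 44]
query mem[0x1f]=0xba, mem[0x1a]=0x9e, mem[0x0d]=0xc1

MEM[0x1f,0x1a,0x0d] = ba 9e c1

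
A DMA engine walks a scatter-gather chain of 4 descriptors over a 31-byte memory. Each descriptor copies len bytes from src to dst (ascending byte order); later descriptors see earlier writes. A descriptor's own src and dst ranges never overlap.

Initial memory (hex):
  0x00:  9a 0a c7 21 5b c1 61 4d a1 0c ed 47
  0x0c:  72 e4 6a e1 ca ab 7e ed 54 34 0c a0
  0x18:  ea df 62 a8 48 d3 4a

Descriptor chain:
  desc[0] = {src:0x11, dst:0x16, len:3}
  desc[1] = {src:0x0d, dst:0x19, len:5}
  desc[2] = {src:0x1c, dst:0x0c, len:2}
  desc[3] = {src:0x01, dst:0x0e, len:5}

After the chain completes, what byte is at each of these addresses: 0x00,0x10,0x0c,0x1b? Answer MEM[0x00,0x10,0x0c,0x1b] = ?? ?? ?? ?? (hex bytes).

  after D0: wrote 3B at 0x16 = ab7eed
  after D1: wrote 5B at 0x19 = e46ae1caab
  after D2: wrote 2B at 0x0c = caab
  after D3: wrote 5B at 0x0e = 0ac7215bc1
query mem[0x00]=0x9a, mem[0x10]=0x21, mem[0x0c]=0xca, mem[0x1b]=0xe1

MEM[0x00,0x10,0x0c,0x1b] = 9a 21 ca e1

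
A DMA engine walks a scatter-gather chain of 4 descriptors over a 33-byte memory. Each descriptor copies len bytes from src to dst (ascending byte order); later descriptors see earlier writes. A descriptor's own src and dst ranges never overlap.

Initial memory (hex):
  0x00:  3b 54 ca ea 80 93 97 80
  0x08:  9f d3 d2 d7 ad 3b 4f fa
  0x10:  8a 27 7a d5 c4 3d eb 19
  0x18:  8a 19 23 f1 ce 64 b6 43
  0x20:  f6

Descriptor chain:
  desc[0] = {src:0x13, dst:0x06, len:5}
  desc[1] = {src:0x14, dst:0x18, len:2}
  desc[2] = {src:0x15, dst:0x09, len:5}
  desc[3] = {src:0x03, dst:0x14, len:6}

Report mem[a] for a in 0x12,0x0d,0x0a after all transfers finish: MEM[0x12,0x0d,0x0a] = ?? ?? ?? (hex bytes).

MEM[0x12,0x0d,0x0a] = 7a 3d eb

  after D0: wrote 5B at 0x06 = d5c43deb19
  after D1: wrote 2B at 0x18 = c43d
  after D2: wrote 5B at 0x09 = 3deb19c43d
  after D3: wrote 6B at 0x14 = ea8093d5c43d
query mem[0x12]=0x7a, mem[0x0d]=0x3d, mem[0x0a]=0xeb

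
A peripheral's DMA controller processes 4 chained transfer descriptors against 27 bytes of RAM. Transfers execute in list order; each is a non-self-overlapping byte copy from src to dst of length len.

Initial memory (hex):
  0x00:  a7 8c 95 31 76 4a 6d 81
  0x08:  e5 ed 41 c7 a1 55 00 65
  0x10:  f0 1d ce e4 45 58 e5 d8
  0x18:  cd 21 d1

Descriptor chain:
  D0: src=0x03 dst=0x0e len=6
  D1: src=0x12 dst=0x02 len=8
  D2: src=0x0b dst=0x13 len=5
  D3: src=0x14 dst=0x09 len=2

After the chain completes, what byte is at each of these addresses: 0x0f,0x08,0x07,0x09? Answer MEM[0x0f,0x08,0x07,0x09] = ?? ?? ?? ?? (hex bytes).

MEM[0x0f,0x08,0x07,0x09] = 76 cd d8 a1

  after D0: wrote 6B at 0x0e = 31764a6d81e5
  after D1: wrote 8B at 0x02 = 81e54558e5d8cd21
  after D2: wrote 5B at 0x13 = c7a1553176
  after D3: wrote 2B at 0x09 = a155
query mem[0x0f]=0x76, mem[0x08]=0xcd, mem[0x07]=0xd8, mem[0x09]=0xa1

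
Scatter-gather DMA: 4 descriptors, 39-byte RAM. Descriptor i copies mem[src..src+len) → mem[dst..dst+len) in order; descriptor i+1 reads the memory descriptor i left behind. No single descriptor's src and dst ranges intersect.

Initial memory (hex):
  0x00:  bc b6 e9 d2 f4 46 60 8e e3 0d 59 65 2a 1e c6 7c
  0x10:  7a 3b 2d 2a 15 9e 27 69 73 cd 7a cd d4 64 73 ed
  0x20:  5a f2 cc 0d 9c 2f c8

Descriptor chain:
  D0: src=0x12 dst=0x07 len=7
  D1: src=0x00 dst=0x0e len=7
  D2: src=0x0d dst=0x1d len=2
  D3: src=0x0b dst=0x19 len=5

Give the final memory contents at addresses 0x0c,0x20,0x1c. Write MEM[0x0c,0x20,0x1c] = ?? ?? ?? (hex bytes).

D0: mem[0x07..0x0d] <- [2d 2a 15 9e 27 69 73]
D1: mem[0x0e..0x14] <- [bc b6 e9 d2 f4 46 60]
D2: mem[0x1d..0x1e] <- [73 bc]
D3: mem[0x19..0x1d] <- [27 69 73 bc b6]
query mem[0x0c]=0x69, mem[0x20]=0x5a, mem[0x1c]=0xbc

MEM[0x0c,0x20,0x1c] = 69 5a bc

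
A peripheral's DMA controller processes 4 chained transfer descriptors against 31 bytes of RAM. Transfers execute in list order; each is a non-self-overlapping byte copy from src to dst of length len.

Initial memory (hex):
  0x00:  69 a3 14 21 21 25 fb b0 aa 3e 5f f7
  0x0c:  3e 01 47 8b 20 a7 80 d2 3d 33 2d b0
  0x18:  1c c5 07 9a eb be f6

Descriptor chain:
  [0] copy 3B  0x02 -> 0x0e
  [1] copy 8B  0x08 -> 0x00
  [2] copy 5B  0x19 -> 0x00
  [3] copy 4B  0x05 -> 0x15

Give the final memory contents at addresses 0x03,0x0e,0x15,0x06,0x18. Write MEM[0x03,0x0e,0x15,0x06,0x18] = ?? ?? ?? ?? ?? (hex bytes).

[0] 0x02->0x0e len=3 : 14 21 21
[1] 0x08->0x00 len=8 : aa 3e 5f f7 3e 01 14 21
[2] 0x19->0x00 len=5 : c5 07 9a eb be
[3] 0x05->0x15 len=4 : 01 14 21 aa
query mem[0x03]=0xeb, mem[0x0e]=0x14, mem[0x15]=0x01, mem[0x06]=0x14, mem[0x18]=0xaa

MEM[0x03,0x0e,0x15,0x06,0x18] = eb 14 01 14 aa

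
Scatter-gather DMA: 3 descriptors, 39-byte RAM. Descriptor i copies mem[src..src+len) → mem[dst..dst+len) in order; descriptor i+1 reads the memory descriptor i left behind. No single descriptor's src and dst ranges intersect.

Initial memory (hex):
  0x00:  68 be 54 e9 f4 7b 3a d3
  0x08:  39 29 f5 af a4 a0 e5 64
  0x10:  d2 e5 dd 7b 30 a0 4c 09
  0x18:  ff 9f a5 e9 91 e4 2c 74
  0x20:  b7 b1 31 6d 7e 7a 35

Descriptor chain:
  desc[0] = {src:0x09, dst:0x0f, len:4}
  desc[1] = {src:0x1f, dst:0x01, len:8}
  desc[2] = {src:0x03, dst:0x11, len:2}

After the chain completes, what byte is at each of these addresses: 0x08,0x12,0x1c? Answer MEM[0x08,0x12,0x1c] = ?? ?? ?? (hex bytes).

MEM[0x08,0x12,0x1c] = 35 31 91

D0: mem[0x0f..0x12] <- [29 f5 af a4]
D1: mem[0x01..0x08] <- [74 b7 b1 31 6d 7e 7a 35]
D2: mem[0x11..0x12] <- [b1 31]
query mem[0x08]=0x35, mem[0x12]=0x31, mem[0x1c]=0x91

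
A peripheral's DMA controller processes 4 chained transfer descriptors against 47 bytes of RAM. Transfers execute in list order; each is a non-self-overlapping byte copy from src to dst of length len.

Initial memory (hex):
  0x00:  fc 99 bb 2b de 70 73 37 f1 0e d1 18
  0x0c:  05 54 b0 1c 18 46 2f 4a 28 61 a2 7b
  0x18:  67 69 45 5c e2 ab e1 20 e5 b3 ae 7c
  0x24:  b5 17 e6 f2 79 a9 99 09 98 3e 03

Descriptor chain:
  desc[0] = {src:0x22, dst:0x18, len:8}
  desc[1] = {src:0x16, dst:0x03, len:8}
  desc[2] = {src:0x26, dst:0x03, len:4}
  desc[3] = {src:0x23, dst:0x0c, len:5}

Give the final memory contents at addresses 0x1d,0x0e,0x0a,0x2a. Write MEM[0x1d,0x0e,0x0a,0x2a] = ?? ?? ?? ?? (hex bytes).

#0 dst[0x18+8] := {0xae,0x7c,0xb5,0x17,0xe6,0xf2,0x79,0xa9}
#1 dst[0x03+8] := {0xa2,0x7b,0xae,0x7c,0xb5,0x17,0xe6,0xf2}
#2 dst[0x03+4] := {0xe6,0xf2,0x79,0xa9}
#3 dst[0x0c+5] := {0x7c,0xb5,0x17,0xe6,0xf2}
query mem[0x1d]=0xf2, mem[0x0e]=0x17, mem[0x0a]=0xf2, mem[0x2a]=0x99

MEM[0x1d,0x0e,0x0a,0x2a] = f2 17 f2 99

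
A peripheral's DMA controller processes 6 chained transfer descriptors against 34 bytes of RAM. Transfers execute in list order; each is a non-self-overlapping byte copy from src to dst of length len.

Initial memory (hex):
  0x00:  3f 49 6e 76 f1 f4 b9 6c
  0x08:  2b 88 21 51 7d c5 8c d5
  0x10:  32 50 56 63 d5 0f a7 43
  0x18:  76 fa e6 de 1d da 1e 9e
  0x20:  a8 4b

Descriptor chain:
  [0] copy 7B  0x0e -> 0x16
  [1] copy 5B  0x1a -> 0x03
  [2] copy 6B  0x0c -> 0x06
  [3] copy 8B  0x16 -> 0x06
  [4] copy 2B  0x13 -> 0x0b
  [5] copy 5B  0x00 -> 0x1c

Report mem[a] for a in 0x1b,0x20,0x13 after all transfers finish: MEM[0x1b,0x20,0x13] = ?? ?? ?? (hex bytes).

[0] 0x0e->0x16 len=7 : 8c d5 32 50 56 63 d5
[1] 0x1a->0x03 len=5 : 56 63 d5 da 1e
[2] 0x0c->0x06 len=6 : 7d c5 8c d5 32 50
[3] 0x16->0x06 len=8 : 8c d5 32 50 56 63 d5 da
[4] 0x13->0x0b len=2 : 63 d5
[5] 0x00->0x1c len=5 : 3f 49 6e 56 63
query mem[0x1b]=0x63, mem[0x20]=0x63, mem[0x13]=0x63

MEM[0x1b,0x20,0x13] = 63 63 63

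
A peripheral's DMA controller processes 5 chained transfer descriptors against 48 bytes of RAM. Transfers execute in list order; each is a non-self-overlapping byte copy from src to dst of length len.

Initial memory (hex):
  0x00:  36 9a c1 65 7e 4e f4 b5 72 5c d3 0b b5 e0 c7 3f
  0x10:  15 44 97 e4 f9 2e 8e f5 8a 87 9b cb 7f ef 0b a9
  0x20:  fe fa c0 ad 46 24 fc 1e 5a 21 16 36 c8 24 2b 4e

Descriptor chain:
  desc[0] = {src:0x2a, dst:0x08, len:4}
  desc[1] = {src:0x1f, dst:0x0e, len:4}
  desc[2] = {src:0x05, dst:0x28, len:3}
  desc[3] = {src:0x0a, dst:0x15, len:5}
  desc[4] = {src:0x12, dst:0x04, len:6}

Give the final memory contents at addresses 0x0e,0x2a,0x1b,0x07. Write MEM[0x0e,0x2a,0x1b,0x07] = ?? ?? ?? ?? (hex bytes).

MEM[0x0e,0x2a,0x1b,0x07] = a9 b5 cb c8

[0] 0x2a->0x08 len=4 : 16 36 c8 24
[1] 0x1f->0x0e len=4 : a9 fe fa c0
[2] 0x05->0x28 len=3 : 4e f4 b5
[3] 0x0a->0x15 len=5 : c8 24 b5 e0 a9
[4] 0x12->0x04 len=6 : 97 e4 f9 c8 24 b5
query mem[0x0e]=0xa9, mem[0x2a]=0xb5, mem[0x1b]=0xcb, mem[0x07]=0xc8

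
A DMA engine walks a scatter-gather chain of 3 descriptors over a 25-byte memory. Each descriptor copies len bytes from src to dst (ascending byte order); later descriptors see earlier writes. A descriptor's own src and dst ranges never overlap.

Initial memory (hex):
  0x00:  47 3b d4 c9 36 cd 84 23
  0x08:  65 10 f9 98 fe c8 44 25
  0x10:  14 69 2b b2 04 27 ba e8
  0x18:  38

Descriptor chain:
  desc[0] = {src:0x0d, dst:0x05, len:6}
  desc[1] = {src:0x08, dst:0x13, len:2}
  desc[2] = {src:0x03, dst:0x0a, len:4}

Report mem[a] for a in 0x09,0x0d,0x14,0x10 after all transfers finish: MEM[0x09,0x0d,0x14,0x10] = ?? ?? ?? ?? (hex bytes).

MEM[0x09,0x0d,0x14,0x10] = 69 44 69 14

#0 dst[0x05+6] := {0xc8,0x44,0x25,0x14,0x69,0x2b}
#1 dst[0x13+2] := {0x14,0x69}
#2 dst[0x0a+4] := {0xc9,0x36,0xc8,0x44}
query mem[0x09]=0x69, mem[0x0d]=0x44, mem[0x14]=0x69, mem[0x10]=0x14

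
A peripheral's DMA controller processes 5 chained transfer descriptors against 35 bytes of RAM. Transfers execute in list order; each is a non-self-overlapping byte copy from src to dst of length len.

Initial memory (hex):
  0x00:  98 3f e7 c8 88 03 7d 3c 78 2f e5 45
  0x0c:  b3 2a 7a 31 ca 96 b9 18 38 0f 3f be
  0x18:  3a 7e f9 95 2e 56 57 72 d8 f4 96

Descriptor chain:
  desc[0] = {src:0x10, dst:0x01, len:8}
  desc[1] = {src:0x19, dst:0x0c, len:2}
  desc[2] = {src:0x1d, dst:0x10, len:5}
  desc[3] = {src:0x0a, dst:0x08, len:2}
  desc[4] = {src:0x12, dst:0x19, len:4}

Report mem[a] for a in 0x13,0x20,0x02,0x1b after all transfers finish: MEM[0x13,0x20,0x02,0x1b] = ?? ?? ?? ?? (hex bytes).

  after D0: wrote 8B at 0x01 = ca96b918380f3fbe
  after D1: wrote 2B at 0x0c = 7ef9
  after D2: wrote 5B at 0x10 = 565772d8f4
  after D3: wrote 2B at 0x08 = e545
  after D4: wrote 4B at 0x19 = 72d8f40f
query mem[0x13]=0xd8, mem[0x20]=0xd8, mem[0x02]=0x96, mem[0x1b]=0xf4

MEM[0x13,0x20,0x02,0x1b] = d8 d8 96 f4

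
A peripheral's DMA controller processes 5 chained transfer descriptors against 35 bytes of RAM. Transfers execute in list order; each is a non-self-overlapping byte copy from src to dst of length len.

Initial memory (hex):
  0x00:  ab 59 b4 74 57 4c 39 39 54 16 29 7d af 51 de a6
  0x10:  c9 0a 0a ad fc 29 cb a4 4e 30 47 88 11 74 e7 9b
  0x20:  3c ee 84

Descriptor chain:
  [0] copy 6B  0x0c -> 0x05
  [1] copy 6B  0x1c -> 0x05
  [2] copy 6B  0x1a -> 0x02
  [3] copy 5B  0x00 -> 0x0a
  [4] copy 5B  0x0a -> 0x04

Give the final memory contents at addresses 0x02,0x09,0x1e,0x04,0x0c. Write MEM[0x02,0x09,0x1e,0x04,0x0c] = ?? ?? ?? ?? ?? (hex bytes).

MEM[0x02,0x09,0x1e,0x04,0x0c] = 47 3c e7 ab 47

#0 dst[0x05+6] := {0xaf,0x51,0xde,0xa6,0xc9,0x0a}
#1 dst[0x05+6] := {0x11,0x74,0xe7,0x9b,0x3c,0xee}
#2 dst[0x02+6] := {0x47,0x88,0x11,0x74,0xe7,0x9b}
#3 dst[0x0a+5] := {0xab,0x59,0x47,0x88,0x11}
#4 dst[0x04+5] := {0xab,0x59,0x47,0x88,0x11}
query mem[0x02]=0x47, mem[0x09]=0x3c, mem[0x1e]=0xe7, mem[0x04]=0xab, mem[0x0c]=0x47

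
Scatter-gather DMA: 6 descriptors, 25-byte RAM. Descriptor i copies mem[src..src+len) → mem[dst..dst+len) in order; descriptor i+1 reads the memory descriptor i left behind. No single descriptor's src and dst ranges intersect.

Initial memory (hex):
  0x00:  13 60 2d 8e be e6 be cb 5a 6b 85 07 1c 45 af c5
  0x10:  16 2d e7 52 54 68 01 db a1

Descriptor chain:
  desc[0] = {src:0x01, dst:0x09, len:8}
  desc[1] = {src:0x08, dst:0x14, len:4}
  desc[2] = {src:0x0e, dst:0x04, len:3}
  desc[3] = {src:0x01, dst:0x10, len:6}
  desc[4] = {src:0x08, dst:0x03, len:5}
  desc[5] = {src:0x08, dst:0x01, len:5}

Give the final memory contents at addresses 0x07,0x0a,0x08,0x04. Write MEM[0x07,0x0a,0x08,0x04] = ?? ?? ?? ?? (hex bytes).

D0: mem[0x09..0x10] <- [60 2d 8e be e6 be cb 5a]
D1: mem[0x14..0x17] <- [5a 60 2d 8e]
D2: mem[0x04..0x06] <- [be cb 5a]
D3: mem[0x10..0x15] <- [60 2d 8e be cb 5a]
D4: mem[0x03..0x07] <- [5a 60 2d 8e be]
D5: mem[0x01..0x05] <- [5a 60 2d 8e be]
query mem[0x07]=0xbe, mem[0x0a]=0x2d, mem[0x08]=0x5a, mem[0x04]=0x8e

MEM[0x07,0x0a,0x08,0x04] = be 2d 5a 8e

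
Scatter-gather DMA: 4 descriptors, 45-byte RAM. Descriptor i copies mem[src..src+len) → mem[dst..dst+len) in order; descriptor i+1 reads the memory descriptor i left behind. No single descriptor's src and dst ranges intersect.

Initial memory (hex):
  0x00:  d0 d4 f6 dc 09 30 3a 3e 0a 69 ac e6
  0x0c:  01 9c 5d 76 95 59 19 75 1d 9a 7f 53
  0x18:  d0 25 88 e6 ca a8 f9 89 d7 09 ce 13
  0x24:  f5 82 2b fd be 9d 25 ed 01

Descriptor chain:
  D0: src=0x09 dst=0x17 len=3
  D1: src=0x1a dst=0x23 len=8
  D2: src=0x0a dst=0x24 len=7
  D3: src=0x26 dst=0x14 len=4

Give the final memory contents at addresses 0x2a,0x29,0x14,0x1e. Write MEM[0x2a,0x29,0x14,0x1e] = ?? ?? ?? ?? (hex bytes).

[0] 0x09->0x17 len=3 : 69 ac e6
[1] 0x1a->0x23 len=8 : 88 e6 ca a8 f9 89 d7 09
[2] 0x0a->0x24 len=7 : ac e6 01 9c 5d 76 95
[3] 0x26->0x14 len=4 : 01 9c 5d 76
query mem[0x2a]=0x95, mem[0x29]=0x76, mem[0x14]=0x01, mem[0x1e]=0xf9

MEM[0x2a,0x29,0x14,0x1e] = 95 76 01 f9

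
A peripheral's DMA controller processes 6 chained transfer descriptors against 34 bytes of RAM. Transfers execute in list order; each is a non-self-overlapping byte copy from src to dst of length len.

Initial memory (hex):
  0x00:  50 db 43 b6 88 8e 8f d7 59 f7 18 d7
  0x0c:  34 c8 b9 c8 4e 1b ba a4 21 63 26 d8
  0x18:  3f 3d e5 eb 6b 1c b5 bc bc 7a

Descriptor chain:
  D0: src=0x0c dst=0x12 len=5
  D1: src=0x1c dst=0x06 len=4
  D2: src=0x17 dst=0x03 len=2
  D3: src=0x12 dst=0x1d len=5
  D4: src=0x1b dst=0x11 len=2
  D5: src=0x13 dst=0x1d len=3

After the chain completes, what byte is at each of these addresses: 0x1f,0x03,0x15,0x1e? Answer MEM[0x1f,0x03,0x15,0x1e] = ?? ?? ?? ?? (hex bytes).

MEM[0x1f,0x03,0x15,0x1e] = c8 d8 c8 b9

  after D0: wrote 5B at 0x12 = 34c8b9c84e
  after D1: wrote 4B at 0x06 = 6b1cb5bc
  after D2: wrote 2B at 0x03 = d83f
  after D3: wrote 5B at 0x1d = 34c8b9c84e
  after D4: wrote 2B at 0x11 = eb6b
  after D5: wrote 3B at 0x1d = c8b9c8
query mem[0x1f]=0xc8, mem[0x03]=0xd8, mem[0x15]=0xc8, mem[0x1e]=0xb9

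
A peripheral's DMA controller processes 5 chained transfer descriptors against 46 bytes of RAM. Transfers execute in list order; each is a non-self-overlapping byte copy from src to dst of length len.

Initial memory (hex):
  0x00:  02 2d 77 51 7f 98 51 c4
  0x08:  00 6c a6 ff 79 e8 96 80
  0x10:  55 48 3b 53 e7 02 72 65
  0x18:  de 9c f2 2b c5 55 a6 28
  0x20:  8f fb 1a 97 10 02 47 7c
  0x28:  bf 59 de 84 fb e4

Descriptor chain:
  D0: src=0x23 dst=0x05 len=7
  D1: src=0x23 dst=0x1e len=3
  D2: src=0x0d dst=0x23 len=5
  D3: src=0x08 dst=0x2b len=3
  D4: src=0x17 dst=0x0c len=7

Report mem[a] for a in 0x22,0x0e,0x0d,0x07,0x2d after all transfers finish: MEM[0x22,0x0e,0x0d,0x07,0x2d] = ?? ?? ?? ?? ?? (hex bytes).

#0 dst[0x05+7] := {0x97,0x10,0x02,0x47,0x7c,0xbf,0x59}
#1 dst[0x1e+3] := {0x97,0x10,0x02}
#2 dst[0x23+5] := {0xe8,0x96,0x80,0x55,0x48}
#3 dst[0x2b+3] := {0x47,0x7c,0xbf}
#4 dst[0x0c+7] := {0x65,0xde,0x9c,0xf2,0x2b,0xc5,0x55}
query mem[0x22]=0x1a, mem[0x0e]=0x9c, mem[0x0d]=0xde, mem[0x07]=0x02, mem[0x2d]=0xbf

MEM[0x22,0x0e,0x0d,0x07,0x2d] = 1a 9c de 02 bf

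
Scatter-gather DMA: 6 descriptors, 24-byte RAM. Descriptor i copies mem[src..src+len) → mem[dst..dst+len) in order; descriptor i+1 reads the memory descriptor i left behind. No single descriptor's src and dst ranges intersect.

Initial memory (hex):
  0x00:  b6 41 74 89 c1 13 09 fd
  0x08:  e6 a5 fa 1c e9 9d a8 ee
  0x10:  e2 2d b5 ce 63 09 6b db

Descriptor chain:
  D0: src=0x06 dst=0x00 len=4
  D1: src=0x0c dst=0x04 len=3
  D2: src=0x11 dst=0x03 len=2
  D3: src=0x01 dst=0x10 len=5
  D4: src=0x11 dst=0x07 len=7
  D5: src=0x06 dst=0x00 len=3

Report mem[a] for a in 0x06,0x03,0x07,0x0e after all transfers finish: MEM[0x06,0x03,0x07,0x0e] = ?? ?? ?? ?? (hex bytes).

MEM[0x06,0x03,0x07,0x0e] = a8 2d e6 a8

  after D0: wrote 4B at 0x00 = 09fde6a5
  after D1: wrote 3B at 0x04 = e99da8
  after D2: wrote 2B at 0x03 = 2db5
  after D3: wrote 5B at 0x10 = fde62db59d
  after D4: wrote 7B at 0x07 = e62db59d096bdb
  after D5: wrote 3B at 0x00 = a8e62d
query mem[0x06]=0xa8, mem[0x03]=0x2d, mem[0x07]=0xe6, mem[0x0e]=0xa8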